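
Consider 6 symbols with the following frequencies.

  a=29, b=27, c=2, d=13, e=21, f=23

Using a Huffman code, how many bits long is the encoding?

281

Build the Huffman tree bottom-up:
c(2) + d(13) → 15
15 + e(21) → 36
f(23) + b(27) → 50
a(29) + 36 → 65
50 + 65 → 115
Total encoded bits = sum of merged weights = 15 + 36 + 50 + 65 + 115 = 281.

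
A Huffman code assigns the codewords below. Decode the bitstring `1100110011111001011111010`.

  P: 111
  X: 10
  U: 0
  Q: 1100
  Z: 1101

QQPQXPZU

Read left to right; each codeword is recognised as soon as it completes (prefix code):
  1100→Q | 1100→Q | 111→P | 1100→Q | 10→X | 111→P | 1101→Z | 0→U
Decoded message: QQPQXPZU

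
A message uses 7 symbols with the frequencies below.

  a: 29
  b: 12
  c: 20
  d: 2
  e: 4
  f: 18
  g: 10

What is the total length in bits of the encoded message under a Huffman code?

240

Merge the two smallest weights repeatedly:
d(2) + e(4) → 6
6 + g(10) → 16
b(12) + 16 → 28
f(18) + c(20) → 38
28 + a(29) → 57
38 + 57 → 95
Each symbol's bit-cost is frequency × depth; summing gives 240 bits (equivalently 6 + 16 + 28 + 38 + 57 + 95).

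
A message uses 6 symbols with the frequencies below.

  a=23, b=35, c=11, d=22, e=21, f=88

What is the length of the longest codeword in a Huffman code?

4

Merge the two lowest-weight nodes at each step:
merge c(11) and e(21): 32
merge d(22) and a(23): 45
merge 32 and b(35): 67
merge 45 and 67: 112
merge f(88) and 112: 200
Maximum depth reached is 4.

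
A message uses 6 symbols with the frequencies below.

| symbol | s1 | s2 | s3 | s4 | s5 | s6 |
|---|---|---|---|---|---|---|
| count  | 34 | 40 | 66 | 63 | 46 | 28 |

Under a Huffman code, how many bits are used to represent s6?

3

Build the tree from the bottom:
s6(28) + s1(34) → 62
s2(40) + s5(46) → 86
62 + s4(63) → 125
s3(66) + 86 → 152
125 + 152 → 277
s6's leaf is at depth 3, giving a 3-bit codeword.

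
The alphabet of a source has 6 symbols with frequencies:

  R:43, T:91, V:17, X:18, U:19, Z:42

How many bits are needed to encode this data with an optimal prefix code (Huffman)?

543

Build the Huffman tree bottom-up:
combine V(17), X(18) → 35
combine U(19), 35 → 54
combine Z(42), R(43) → 85
combine 54, 85 → 139
combine T(91), 139 → 230
Each symbol's bit-cost is frequency × depth; summing gives 543 bits (equivalently 35 + 54 + 85 + 139 + 230).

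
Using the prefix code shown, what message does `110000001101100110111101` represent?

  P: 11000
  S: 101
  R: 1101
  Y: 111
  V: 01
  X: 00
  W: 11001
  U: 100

Read left to right; each codeword is recognised as soon as it completes (prefix code):
  11000→P | 00→X | 01→V | 101→S | 100→U | 1101→R | 111→Y | 01→V
Decoded message: PXVSURYV

PXVSURYV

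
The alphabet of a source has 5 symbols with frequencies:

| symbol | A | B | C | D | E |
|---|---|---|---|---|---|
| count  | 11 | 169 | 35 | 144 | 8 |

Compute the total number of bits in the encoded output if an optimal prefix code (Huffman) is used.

638

Build the Huffman tree bottom-up:
merge E(8) and A(11): 19
merge 19 and C(35): 54
merge 54 and D(144): 198
merge B(169) and 198: 367
Each symbol's bit-cost is frequency × depth; summing gives 638 bits (equivalently 19 + 54 + 198 + 367).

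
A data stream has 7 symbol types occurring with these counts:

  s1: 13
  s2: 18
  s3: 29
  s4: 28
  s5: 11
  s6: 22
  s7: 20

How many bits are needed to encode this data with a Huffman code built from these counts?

390

Build the Huffman tree bottom-up:
s5(11) + s1(13) → 24
s2(18) + s7(20) → 38
s6(22) + 24 → 46
s4(28) + s3(29) → 57
38 + 46 → 84
57 + 84 → 141
Total encoded bits = sum of merged weights = 24 + 38 + 46 + 57 + 84 + 141 = 390.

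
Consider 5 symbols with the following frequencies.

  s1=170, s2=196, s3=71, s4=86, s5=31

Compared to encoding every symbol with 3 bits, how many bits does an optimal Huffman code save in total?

Fixed-length: 3 bits × 554 symbols = 1662 bits.
Huffman merges:
s5(31) + s3(71) → 102
s4(86) + 102 → 188
s1(170) + 188 → 358
s2(196) + 358 → 554
Huffman total = 102 + 188 + 358 + 554 = 1202 bits.
Saving = 1662 − 1202 = 460 bits.

460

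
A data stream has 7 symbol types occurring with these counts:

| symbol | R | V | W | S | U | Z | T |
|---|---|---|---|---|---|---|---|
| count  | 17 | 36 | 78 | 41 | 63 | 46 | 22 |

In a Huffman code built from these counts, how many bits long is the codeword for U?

2

Huffman merges, smallest pair first:
merge R(17) and T(22): 39
merge V(36) and 39: 75
merge S(41) and Z(46): 87
merge U(63) and 75: 138
merge W(78) and 87: 165
merge 138 and 165: 303
U's leaf is at depth 2, giving a 2-bit codeword.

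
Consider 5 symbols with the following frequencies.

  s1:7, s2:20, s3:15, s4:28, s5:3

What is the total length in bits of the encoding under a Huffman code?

153

Build the Huffman tree bottom-up:
combine s5(3), s1(7) → 10
combine 10, s3(15) → 25
combine s2(20), 25 → 45
combine s4(28), 45 → 73
Each symbol's bit-cost is frequency × depth; summing gives 153 bits (equivalently 10 + 25 + 45 + 73).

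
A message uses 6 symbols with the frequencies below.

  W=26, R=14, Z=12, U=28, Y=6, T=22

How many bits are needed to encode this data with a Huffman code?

Merge the two smallest weights repeatedly:
Y(6) + Z(12) → 18
R(14) + 18 → 32
T(22) + W(26) → 48
U(28) + 32 → 60
48 + 60 → 108
The encoded length is the sum of every internal node's weight: 18 + 32 + 48 + 60 + 108 = 266 bits.

266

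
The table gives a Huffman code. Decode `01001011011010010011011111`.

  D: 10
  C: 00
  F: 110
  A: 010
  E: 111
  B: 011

AAFFDABBE

Read left to right; each codeword is recognised as soon as it completes (prefix code):
  010→A | 010→A | 110→F | 110→F | 10→D | 010→A | 011→B | 011→B | 111→E
Decoded message: AAFFDABBE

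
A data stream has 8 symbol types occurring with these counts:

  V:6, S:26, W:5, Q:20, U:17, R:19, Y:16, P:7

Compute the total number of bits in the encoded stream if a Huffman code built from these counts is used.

331

Greedily combine the two least-frequent nodes:
combine W(5), V(6) → 11
combine P(7), 11 → 18
combine Y(16), U(17) → 33
combine 18, R(19) → 37
combine Q(20), S(26) → 46
combine 33, 37 → 70
combine 46, 70 → 116
The encoded length is the sum of every internal node's weight: 11 + 18 + 33 + 37 + 46 + 70 + 116 = 331 bits.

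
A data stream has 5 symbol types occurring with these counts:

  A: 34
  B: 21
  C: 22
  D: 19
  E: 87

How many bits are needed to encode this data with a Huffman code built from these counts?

375

Greedily combine the two least-frequent nodes:
D(19) + B(21) → 40
C(22) + A(34) → 56
40 + 56 → 96
E(87) + 96 → 183
Each symbol's bit-cost is frequency × depth; summing gives 375 bits (equivalently 40 + 56 + 96 + 183).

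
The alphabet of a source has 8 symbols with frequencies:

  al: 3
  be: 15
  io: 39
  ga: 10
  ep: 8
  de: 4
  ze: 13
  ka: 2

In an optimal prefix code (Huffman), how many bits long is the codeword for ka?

Huffman merges, smallest pair first:
combine ka(2), al(3) → 5
combine de(4), 5 → 9
combine ep(8), 9 → 17
combine ga(10), ze(13) → 23
combine be(15), 17 → 32
combine 23, 32 → 55
combine io(39), 55 → 94
ka sits 6 levels below the root, so its codeword is 6 bits.

6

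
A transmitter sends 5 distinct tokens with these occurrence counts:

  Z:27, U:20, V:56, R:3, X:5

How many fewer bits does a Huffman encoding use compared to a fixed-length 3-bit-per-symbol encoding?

Fixed-length: 3 bits × 111 symbols = 333 bits.
Huffman merges:
merge R(3) and X(5): 8
merge 8 and U(20): 28
merge Z(27) and 28: 55
merge 55 and V(56): 111
Huffman total = 8 + 28 + 55 + 111 = 202 bits.
Saving = 333 − 202 = 131 bits.

131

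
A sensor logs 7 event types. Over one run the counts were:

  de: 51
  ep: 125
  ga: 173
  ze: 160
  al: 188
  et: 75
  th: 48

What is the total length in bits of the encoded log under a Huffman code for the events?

Build the Huffman tree bottom-up:
th(48) + de(51) → 99
et(75) + 99 → 174
ep(125) + ze(160) → 285
ga(173) + 174 → 347
al(188) + 285 → 473
347 + 473 → 820
The encoded length is the sum of every internal node's weight: 99 + 174 + 285 + 347 + 473 + 820 = 2198 bits.

2198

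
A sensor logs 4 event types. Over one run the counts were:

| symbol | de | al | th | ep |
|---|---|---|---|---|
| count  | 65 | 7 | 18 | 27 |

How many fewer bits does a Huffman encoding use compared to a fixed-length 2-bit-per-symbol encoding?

Fixed-length: 2 bits × 117 symbols = 234 bits.
Huffman merges:
al(7) + th(18) → 25
25 + ep(27) → 52
52 + de(65) → 117
Huffman total = 25 + 52 + 117 = 194 bits.
Saving = 234 − 194 = 40 bits.

40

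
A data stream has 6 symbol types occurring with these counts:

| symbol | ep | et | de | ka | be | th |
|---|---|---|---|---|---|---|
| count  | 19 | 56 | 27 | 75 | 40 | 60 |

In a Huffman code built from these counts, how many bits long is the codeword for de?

4

Huffman merges, smallest pair first:
combine ep(19), de(27) → 46
combine be(40), 46 → 86
combine et(56), th(60) → 116
combine ka(75), 86 → 161
combine 116, 161 → 277
de sits 4 levels below the root, so its codeword is 4 bits.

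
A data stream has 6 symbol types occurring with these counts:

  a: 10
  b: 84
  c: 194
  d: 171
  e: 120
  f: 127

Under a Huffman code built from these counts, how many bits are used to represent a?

Huffman merges, smallest pair first:
a(10) + b(84) → 94
94 + e(120) → 214
f(127) + d(171) → 298
c(194) + 214 → 408
298 + 408 → 706
a's leaf is at depth 4, giving a 4-bit codeword.

4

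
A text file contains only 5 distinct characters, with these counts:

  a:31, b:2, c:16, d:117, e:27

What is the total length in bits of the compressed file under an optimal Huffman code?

332

Greedily combine the two least-frequent nodes:
combine b(2), c(16) → 18
combine 18, e(27) → 45
combine a(31), 45 → 76
combine 76, d(117) → 193
Total encoded bits = sum of merged weights = 18 + 45 + 76 + 193 = 332.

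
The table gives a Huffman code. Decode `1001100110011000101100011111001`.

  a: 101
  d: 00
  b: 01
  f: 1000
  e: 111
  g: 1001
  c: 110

Read left to right; each codeword is recognised as soon as it completes (prefix code):
  1001→g | 1001→g | 1001→g | 1000→f | 101→a | 1000→f | 111→e | 110→c | 01→b
Decoded message: gggfafecb

gggfafecb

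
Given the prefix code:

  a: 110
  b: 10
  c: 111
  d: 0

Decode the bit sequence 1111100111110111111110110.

cadcaccaa

Read left to right; each codeword is recognised as soon as it completes (prefix code):
  111→c | 110→a | 0→d | 111→c | 110→a | 111→c | 111→c | 110→a | 110→a
Decoded message: cadcaccaa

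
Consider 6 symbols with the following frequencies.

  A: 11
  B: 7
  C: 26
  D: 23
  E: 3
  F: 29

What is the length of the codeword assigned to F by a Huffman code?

Build the tree from the bottom:
E(3) + B(7) → 10
10 + A(11) → 21
21 + D(23) → 44
C(26) + F(29) → 55
44 + 55 → 99
F's leaf is at depth 2, giving a 2-bit codeword.

2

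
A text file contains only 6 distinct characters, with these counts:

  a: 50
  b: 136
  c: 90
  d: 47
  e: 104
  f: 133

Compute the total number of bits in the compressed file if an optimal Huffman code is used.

1404

Build the Huffman tree bottom-up:
merge d(47) and a(50): 97
merge c(90) and 97: 187
merge e(104) and f(133): 237
merge b(136) and 187: 323
merge 237 and 323: 560
Total encoded bits = sum of merged weights = 97 + 187 + 237 + 323 + 560 = 1404.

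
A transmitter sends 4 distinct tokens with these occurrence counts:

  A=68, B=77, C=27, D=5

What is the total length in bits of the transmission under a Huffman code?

309

Build the Huffman tree bottom-up:
D(5) + C(27) → 32
32 + A(68) → 100
B(77) + 100 → 177
The encoded length is the sum of every internal node's weight: 32 + 100 + 177 = 309 bits.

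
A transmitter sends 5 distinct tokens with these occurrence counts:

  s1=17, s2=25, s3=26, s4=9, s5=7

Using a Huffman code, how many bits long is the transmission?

Build the Huffman tree bottom-up:
merge s5(7) and s4(9): 16
merge 16 and s1(17): 33
merge s2(25) and s3(26): 51
merge 33 and 51: 84
Each symbol's bit-cost is frequency × depth; summing gives 184 bits (equivalently 16 + 33 + 51 + 84).

184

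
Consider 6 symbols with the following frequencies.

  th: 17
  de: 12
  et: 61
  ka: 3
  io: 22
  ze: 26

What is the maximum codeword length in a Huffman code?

Merge the two lowest-weight nodes at each step:
merge ka(3) and de(12): 15
merge 15 and th(17): 32
merge io(22) and ze(26): 48
merge 32 and 48: 80
merge et(61) and 80: 141
Maximum depth reached is 4.

4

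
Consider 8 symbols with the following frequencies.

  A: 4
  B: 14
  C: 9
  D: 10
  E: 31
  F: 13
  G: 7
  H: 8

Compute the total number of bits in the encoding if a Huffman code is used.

268

Merge the two smallest weights repeatedly:
A(4) + G(7) → 11
H(8) + C(9) → 17
D(10) + 11 → 21
F(13) + B(14) → 27
17 + 21 → 38
27 + E(31) → 58
38 + 58 → 96
Total encoded bits = sum of merged weights = 11 + 17 + 21 + 27 + 38 + 58 + 96 = 268.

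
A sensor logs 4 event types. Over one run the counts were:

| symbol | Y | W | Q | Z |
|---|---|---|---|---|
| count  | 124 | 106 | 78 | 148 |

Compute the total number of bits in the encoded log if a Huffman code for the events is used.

912

Greedily combine the two least-frequent nodes:
combine Q(78), W(106) → 184
combine Y(124), Z(148) → 272
combine 184, 272 → 456
The encoded length is the sum of every internal node's weight: 184 + 272 + 456 = 912 bits.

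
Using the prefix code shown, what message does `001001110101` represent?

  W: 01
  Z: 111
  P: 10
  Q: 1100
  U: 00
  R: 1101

UPWRW

Read left to right; each codeword is recognised as soon as it completes (prefix code):
  00→U | 10→P | 01→W | 1101→R | 01→W
Decoded message: UPWRW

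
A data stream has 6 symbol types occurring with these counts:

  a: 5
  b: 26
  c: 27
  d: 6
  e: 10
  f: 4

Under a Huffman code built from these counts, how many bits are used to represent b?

2

Huffman merges, smallest pair first:
combine f(4), a(5) → 9
combine d(6), 9 → 15
combine e(10), 15 → 25
combine 25, b(26) → 51
combine c(27), 51 → 78
The subtree containing b is merged 2 times, so code length = 2.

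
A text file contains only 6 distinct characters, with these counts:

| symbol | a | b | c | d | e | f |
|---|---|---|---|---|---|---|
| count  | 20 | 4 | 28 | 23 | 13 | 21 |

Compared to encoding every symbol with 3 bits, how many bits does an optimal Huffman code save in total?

55

Fixed-length: 3 bits × 109 symbols = 327 bits.
Huffman merges:
b(4) + e(13) → 17
17 + a(20) → 37
f(21) + d(23) → 44
c(28) + 37 → 65
44 + 65 → 109
Huffman total = 17 + 37 + 44 + 65 + 109 = 272 bits.
Saving = 327 − 272 = 55 bits.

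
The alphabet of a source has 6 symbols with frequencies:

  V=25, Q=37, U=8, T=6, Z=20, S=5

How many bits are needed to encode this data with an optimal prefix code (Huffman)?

232

Greedily combine the two least-frequent nodes:
S(5) + T(6) → 11
U(8) + 11 → 19
19 + Z(20) → 39
V(25) + Q(37) → 62
39 + 62 → 101
The encoded length is the sum of every internal node's weight: 11 + 19 + 39 + 62 + 101 = 232 bits.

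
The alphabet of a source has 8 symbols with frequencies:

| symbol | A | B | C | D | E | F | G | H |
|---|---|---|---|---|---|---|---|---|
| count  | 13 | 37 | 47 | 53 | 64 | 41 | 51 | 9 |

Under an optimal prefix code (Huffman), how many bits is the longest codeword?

4

Merge the two lowest-weight nodes at each step:
merge H(9) and A(13): 22
merge 22 and B(37): 59
merge F(41) and C(47): 88
merge G(51) and D(53): 104
merge 59 and E(64): 123
merge 88 and 104: 192
merge 123 and 192: 315
The rarest symbols sit at the bottom; the longest codeword is 4 bits.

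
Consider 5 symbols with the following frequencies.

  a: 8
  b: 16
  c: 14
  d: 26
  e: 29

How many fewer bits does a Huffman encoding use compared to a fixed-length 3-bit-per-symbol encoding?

Fixed-length: 3 bits × 93 symbols = 279 bits.
Huffman merges:
a(8) + c(14) → 22
b(16) + 22 → 38
d(26) + e(29) → 55
38 + 55 → 93
Huffman total = 22 + 38 + 55 + 93 = 208 bits.
Saving = 279 − 208 = 71 bits.

71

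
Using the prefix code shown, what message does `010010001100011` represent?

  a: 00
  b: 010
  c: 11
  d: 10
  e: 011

Read left to right; each codeword is recognised as soon as it completes (prefix code):
  010→b | 010→b | 00→a | 11→c | 00→a | 011→e
Decoded message: bbacae

bbacae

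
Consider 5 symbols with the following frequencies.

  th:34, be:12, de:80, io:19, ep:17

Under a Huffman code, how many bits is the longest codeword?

4

Merge the two lowest-weight nodes at each step:
combine be(12), ep(17) → 29
combine io(19), 29 → 48
combine th(34), 48 → 82
combine de(80), 82 → 162
Maximum depth reached is 4.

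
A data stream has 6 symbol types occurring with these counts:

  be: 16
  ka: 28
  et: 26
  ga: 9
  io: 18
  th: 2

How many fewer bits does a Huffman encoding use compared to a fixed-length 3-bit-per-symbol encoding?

Fixed-length: 3 bits × 99 symbols = 297 bits.
Huffman merges:
th(2) + ga(9) → 11
11 + be(16) → 27
io(18) + et(26) → 44
27 + ka(28) → 55
44 + 55 → 99
Huffman total = 11 + 27 + 44 + 55 + 99 = 236 bits.
Saving = 297 − 236 = 61 bits.

61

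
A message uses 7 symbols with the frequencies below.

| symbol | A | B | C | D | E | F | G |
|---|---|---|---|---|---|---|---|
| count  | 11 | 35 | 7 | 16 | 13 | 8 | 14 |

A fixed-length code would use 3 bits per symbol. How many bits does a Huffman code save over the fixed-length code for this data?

Fixed-length: 3 bits × 104 symbols = 312 bits.
Huffman merges:
combine C(7), F(8) → 15
combine A(11), E(13) → 24
combine G(14), 15 → 29
combine D(16), 24 → 40
combine 29, B(35) → 64
combine 40, 64 → 104
Huffman total = 15 + 24 + 29 + 40 + 64 + 104 = 276 bits.
Saving = 312 − 276 = 36 bits.

36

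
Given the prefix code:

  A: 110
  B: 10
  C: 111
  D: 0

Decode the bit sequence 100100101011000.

Read left to right; each codeword is recognised as soon as it completes (prefix code):
  10→B | 0→D | 10→B | 0→D | 10→B | 10→B | 110→A | 0→D | 0→D
Decoded message: BDBDBBADD

BDBDBBADD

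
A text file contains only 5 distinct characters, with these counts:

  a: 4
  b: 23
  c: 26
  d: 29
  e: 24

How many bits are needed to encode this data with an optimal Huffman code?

Build the Huffman tree bottom-up:
combine a(4), b(23) → 27
combine e(24), c(26) → 50
combine 27, d(29) → 56
combine 50, 56 → 106
Total encoded bits = sum of merged weights = 27 + 50 + 56 + 106 = 239.

239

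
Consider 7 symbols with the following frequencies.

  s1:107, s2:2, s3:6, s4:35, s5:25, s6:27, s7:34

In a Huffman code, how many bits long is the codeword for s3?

5

Repeatedly merge the two smallest:
s2(2) + s3(6) → 8
8 + s5(25) → 33
s6(27) + 33 → 60
s7(34) + s4(35) → 69
60 + 69 → 129
s1(107) + 129 → 236
s3 sits 5 levels below the root, so its codeword is 5 bits.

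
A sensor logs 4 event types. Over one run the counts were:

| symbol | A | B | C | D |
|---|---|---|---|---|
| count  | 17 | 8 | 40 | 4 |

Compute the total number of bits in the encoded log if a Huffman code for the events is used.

110

Merge the two smallest weights repeatedly:
combine D(4), B(8) → 12
combine 12, A(17) → 29
combine 29, C(40) → 69
Each symbol's bit-cost is frequency × depth; summing gives 110 bits (equivalently 12 + 29 + 69).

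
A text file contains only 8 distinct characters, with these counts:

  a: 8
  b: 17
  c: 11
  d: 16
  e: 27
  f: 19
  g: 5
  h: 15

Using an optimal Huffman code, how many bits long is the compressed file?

340

Merge the two smallest weights repeatedly:
merge g(5) and a(8): 13
merge c(11) and 13: 24
merge h(15) and d(16): 31
merge b(17) and f(19): 36
merge 24 and e(27): 51
merge 31 and 36: 67
merge 51 and 67: 118
Total encoded bits = sum of merged weights = 13 + 24 + 31 + 36 + 51 + 67 + 118 = 340.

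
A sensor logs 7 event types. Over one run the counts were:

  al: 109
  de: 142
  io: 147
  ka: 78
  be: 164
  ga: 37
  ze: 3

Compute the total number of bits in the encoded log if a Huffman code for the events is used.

1745

Merge the two smallest weights repeatedly:
ze(3) + ga(37) → 40
40 + ka(78) → 118
al(109) + 118 → 227
de(142) + io(147) → 289
be(164) + 227 → 391
289 + 391 → 680
Total encoded bits = sum of merged weights = 40 + 118 + 227 + 289 + 391 + 680 = 1745.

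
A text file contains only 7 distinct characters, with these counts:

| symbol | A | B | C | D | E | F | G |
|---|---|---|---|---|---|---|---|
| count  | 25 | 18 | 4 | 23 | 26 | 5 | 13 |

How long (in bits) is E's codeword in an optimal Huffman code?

2

Repeatedly merge the two smallest:
C(4) + F(5) → 9
9 + G(13) → 22
B(18) + 22 → 40
D(23) + A(25) → 48
E(26) + 40 → 66
48 + 66 → 114
E sits 2 levels below the root, so its codeword is 2 bits.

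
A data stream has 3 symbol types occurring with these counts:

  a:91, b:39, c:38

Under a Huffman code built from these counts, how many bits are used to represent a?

Huffman merges, smallest pair first:
c(38) + b(39) → 77
77 + a(91) → 168
a sits one level below the root: a 1-bit codeword.

1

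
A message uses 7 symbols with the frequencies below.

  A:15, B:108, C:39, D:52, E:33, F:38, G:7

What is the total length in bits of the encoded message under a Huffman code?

Greedily combine the two least-frequent nodes:
merge G(7) and A(15): 22
merge 22 and E(33): 55
merge F(38) and C(39): 77
merge D(52) and 55: 107
merge 77 and 107: 184
merge B(108) and 184: 292
Total encoded bits = sum of merged weights = 22 + 55 + 77 + 107 + 184 + 292 = 737.

737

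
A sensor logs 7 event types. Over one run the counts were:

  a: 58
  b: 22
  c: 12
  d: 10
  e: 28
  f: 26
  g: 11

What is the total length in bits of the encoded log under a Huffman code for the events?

436

Merge the two smallest weights repeatedly:
combine d(10), g(11) → 21
combine c(12), 21 → 33
combine b(22), f(26) → 48
combine e(28), 33 → 61
combine 48, a(58) → 106
combine 61, 106 → 167
The encoded length is the sum of every internal node's weight: 21 + 33 + 48 + 61 + 106 + 167 = 436 bits.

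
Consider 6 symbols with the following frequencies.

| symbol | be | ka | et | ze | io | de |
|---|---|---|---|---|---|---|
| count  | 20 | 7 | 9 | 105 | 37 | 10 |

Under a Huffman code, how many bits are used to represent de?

4

Repeatedly merge the two smallest:
ka(7) + et(9) → 16
de(10) + 16 → 26
be(20) + 26 → 46
io(37) + 46 → 83
83 + ze(105) → 188
de sits 4 levels below the root, so its codeword is 4 bits.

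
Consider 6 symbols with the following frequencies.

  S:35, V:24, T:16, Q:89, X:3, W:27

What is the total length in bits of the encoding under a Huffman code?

Greedily combine the two least-frequent nodes:
X(3) + T(16) → 19
19 + V(24) → 43
W(27) + S(35) → 62
43 + 62 → 105
Q(89) + 105 → 194
Total encoded bits = sum of merged weights = 19 + 43 + 62 + 105 + 194 = 423.

423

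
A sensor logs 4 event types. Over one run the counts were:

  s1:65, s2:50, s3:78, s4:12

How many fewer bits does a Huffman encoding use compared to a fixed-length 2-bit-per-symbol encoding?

Fixed-length: 2 bits × 205 symbols = 410 bits.
Huffman merges:
merge s4(12) and s2(50): 62
merge 62 and s1(65): 127
merge s3(78) and 127: 205
Huffman total = 62 + 127 + 205 = 394 bits.
Saving = 410 − 394 = 16 bits.

16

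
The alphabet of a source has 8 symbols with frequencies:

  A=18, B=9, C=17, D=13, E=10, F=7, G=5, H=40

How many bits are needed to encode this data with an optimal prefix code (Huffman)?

Greedily combine the two least-frequent nodes:
merge G(5) and F(7): 12
merge B(9) and E(10): 19
merge 12 and D(13): 25
merge C(17) and A(18): 35
merge 19 and 25: 44
merge 35 and H(40): 75
merge 44 and 75: 119
The encoded length is the sum of every internal node's weight: 12 + 19 + 25 + 35 + 44 + 75 + 119 = 329 bits.

329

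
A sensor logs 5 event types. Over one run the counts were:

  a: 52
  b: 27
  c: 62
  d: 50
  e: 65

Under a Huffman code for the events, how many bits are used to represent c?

2

Huffman merges, smallest pair first:
combine b(27), d(50) → 77
combine a(52), c(62) → 114
combine e(65), 77 → 142
combine 114, 142 → 256
c's leaf is at depth 2, giving a 2-bit codeword.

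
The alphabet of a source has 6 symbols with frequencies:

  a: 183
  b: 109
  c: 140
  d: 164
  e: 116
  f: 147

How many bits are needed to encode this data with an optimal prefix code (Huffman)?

Merge the two smallest weights repeatedly:
b(109) + e(116) → 225
c(140) + f(147) → 287
d(164) + a(183) → 347
225 + 287 → 512
347 + 512 → 859
Total encoded bits = sum of merged weights = 225 + 287 + 347 + 512 + 859 = 2230.

2230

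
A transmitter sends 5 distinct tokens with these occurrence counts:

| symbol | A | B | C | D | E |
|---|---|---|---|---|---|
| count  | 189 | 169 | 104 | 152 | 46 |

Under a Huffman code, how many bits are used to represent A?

2

Build the tree from the bottom:
combine E(46), C(104) → 150
combine 150, D(152) → 302
combine B(169), A(189) → 358
combine 302, 358 → 660
A sits 2 levels below the root, so its codeword is 2 bits.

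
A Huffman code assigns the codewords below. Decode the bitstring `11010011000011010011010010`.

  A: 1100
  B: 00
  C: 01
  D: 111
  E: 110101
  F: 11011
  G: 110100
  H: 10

GABGGH

Read left to right; each codeword is recognised as soon as it completes (prefix code):
  110100→G | 1100→A | 00→B | 110100→G | 110100→G | 10→H
Decoded message: GABGGH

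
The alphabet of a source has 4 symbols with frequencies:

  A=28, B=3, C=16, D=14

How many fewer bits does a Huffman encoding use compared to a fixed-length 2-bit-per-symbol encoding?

11

Fixed-length: 2 bits × 61 symbols = 122 bits.
Huffman merges:
B(3) + D(14) → 17
C(16) + 17 → 33
A(28) + 33 → 61
Huffman total = 17 + 33 + 61 = 111 bits.
Saving = 122 − 111 = 11 bits.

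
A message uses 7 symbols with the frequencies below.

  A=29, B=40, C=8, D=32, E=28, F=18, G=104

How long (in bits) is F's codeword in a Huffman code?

Build the tree from the bottom:
merge C(8) and F(18): 26
merge 26 and E(28): 54
merge A(29) and D(32): 61
merge B(40) and 54: 94
merge 61 and 94: 155
merge G(104) and 155: 259
F's leaf is at depth 5, giving a 5-bit codeword.

5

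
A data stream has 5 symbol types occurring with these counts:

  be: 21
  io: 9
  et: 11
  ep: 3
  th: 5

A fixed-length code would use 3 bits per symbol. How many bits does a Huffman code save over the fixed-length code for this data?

45

Fixed-length: 3 bits × 49 symbols = 147 bits.
Huffman merges:
merge ep(3) and th(5): 8
merge 8 and io(9): 17
merge et(11) and 17: 28
merge be(21) and 28: 49
Huffman total = 8 + 17 + 28 + 49 = 102 bits.
Saving = 147 − 102 = 45 bits.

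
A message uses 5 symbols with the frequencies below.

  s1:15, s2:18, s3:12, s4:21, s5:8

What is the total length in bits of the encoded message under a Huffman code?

168

Build the Huffman tree bottom-up:
s5(8) + s3(12) → 20
s1(15) + s2(18) → 33
20 + s4(21) → 41
33 + 41 → 74
Each symbol's bit-cost is frequency × depth; summing gives 168 bits (equivalently 20 + 33 + 41 + 74).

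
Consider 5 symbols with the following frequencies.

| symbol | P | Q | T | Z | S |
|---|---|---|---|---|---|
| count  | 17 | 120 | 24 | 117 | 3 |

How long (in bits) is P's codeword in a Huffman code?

4

Repeatedly merge the two smallest:
S(3) + P(17) → 20
20 + T(24) → 44
44 + Z(117) → 161
Q(120) + 161 → 281
P's leaf is at depth 4, giving a 4-bit codeword.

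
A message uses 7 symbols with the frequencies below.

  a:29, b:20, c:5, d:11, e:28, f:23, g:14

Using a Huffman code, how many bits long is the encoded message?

349

Greedily combine the two least-frequent nodes:
merge c(5) and d(11): 16
merge g(14) and 16: 30
merge b(20) and f(23): 43
merge e(28) and a(29): 57
merge 30 and 43: 73
merge 57 and 73: 130
Total encoded bits = sum of merged weights = 16 + 30 + 43 + 57 + 73 + 130 = 349.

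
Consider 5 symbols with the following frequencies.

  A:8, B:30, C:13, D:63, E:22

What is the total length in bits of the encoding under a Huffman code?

273

Build the Huffman tree bottom-up:
A(8) + C(13) → 21
21 + E(22) → 43
B(30) + 43 → 73
D(63) + 73 → 136
The encoded length is the sum of every internal node's weight: 21 + 43 + 73 + 136 = 273 bits.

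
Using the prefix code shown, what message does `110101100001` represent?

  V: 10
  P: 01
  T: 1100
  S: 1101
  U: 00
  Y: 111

SPVUP

Read left to right; each codeword is recognised as soon as it completes (prefix code):
  1101→S | 01→P | 10→V | 00→U | 01→P
Decoded message: SPVUP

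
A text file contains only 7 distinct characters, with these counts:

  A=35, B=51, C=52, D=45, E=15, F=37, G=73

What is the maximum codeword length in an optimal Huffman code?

Merge the two lowest-weight nodes at each step:
E(15) + A(35) → 50
F(37) + D(45) → 82
50 + B(51) → 101
C(52) + G(73) → 125
82 + 101 → 183
125 + 183 → 308
The first pair merged (E, A) ends up deepest, at depth 4.

4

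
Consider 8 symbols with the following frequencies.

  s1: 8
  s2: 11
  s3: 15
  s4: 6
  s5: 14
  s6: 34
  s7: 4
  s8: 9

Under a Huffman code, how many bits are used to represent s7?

4

Repeatedly merge the two smallest:
combine s7(4), s4(6) → 10
combine s1(8), s8(9) → 17
combine 10, s2(11) → 21
combine s5(14), s3(15) → 29
combine 17, 21 → 38
combine 29, s6(34) → 63
combine 38, 63 → 101
s7's leaf is at depth 4, giving a 4-bit codeword.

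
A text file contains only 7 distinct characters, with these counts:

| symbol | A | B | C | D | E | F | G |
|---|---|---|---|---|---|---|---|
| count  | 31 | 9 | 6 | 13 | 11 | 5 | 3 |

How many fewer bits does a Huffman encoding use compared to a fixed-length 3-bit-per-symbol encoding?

40

Fixed-length: 3 bits × 78 symbols = 234 bits.
Huffman merges:
merge G(3) and F(5): 8
merge C(6) and 8: 14
merge B(9) and E(11): 20
merge D(13) and 14: 27
merge 20 and 27: 47
merge A(31) and 47: 78
Huffman total = 8 + 14 + 20 + 27 + 47 + 78 = 194 bits.
Saving = 234 − 194 = 40 bits.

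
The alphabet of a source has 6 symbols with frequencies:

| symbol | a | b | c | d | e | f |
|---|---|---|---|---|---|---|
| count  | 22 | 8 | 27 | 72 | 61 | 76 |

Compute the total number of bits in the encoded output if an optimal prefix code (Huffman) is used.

619

Build the Huffman tree bottom-up:
merge b(8) and a(22): 30
merge c(27) and 30: 57
merge 57 and e(61): 118
merge d(72) and f(76): 148
merge 118 and 148: 266
Each symbol's bit-cost is frequency × depth; summing gives 619 bits (equivalently 30 + 57 + 118 + 148 + 266).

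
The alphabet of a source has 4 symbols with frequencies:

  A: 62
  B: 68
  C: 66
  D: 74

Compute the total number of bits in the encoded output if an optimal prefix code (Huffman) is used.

Greedily combine the two least-frequent nodes:
A(62) + C(66) → 128
B(68) + D(74) → 142
128 + 142 → 270
Total encoded bits = sum of merged weights = 128 + 142 + 270 = 540.

540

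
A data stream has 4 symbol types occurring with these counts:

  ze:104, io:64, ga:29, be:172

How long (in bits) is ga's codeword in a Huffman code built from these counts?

3

Huffman merges, smallest pair first:
merge ga(29) and io(64): 93
merge 93 and ze(104): 197
merge be(172) and 197: 369
ga sits 3 levels below the root, so its codeword is 3 bits.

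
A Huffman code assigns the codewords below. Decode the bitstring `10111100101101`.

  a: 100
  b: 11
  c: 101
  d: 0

Read left to right; each codeword is recognised as soon as it completes (prefix code):
  101→c | 11→b | 100→a | 101→c | 101→c
Decoded message: cbacc

cbacc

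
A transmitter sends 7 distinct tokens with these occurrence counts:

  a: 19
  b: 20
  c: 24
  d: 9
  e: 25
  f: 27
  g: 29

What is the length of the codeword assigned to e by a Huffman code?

3

Huffman merges, smallest pair first:
combine d(9), a(19) → 28
combine b(20), c(24) → 44
combine e(25), f(27) → 52
combine 28, g(29) → 57
combine 44, 52 → 96
combine 57, 96 → 153
e sits 3 levels below the root, so its codeword is 3 bits.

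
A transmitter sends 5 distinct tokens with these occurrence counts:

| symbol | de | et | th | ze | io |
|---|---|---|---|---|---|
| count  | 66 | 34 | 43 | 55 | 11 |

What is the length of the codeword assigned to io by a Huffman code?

Build the tree from the bottom:
combine io(11), et(34) → 45
combine th(43), 45 → 88
combine ze(55), de(66) → 121
combine 88, 121 → 209
The subtree containing io is merged 3 times, so code length = 3.

3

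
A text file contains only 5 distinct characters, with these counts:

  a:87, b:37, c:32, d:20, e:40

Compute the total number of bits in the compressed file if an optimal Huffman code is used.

Merge the two smallest weights repeatedly:
merge d(20) and c(32): 52
merge b(37) and e(40): 77
merge 52 and 77: 129
merge a(87) and 129: 216
Total encoded bits = sum of merged weights = 52 + 77 + 129 + 216 = 474.

474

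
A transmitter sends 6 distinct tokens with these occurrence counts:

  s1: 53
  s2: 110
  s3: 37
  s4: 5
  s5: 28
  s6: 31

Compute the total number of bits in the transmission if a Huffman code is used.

605

Build the Huffman tree bottom-up:
combine s4(5), s5(28) → 33
combine s6(31), 33 → 64
combine s3(37), s1(53) → 90
combine 64, 90 → 154
combine s2(110), 154 → 264
Each symbol's bit-cost is frequency × depth; summing gives 605 bits (equivalently 33 + 64 + 90 + 154 + 264).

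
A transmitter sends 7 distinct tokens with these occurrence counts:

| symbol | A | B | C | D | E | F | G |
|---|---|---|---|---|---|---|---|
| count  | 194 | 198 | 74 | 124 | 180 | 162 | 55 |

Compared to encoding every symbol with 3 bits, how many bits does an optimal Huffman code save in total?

Fixed-length: 3 bits × 987 symbols = 2961 bits.
Huffman merges:
G(55) + C(74) → 129
D(124) + 129 → 253
F(162) + E(180) → 342
A(194) + B(198) → 392
253 + 342 → 595
392 + 595 → 987
Huffman total = 129 + 253 + 342 + 392 + 595 + 987 = 2698 bits.
Saving = 2961 − 2698 = 263 bits.

263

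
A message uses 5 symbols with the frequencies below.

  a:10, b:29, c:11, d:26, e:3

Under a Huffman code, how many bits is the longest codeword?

4

Merge the two lowest-weight nodes at each step:
merge e(3) and a(10): 13
merge c(11) and 13: 24
merge 24 and d(26): 50
merge b(29) and 50: 79
The rarest symbols sit at the bottom; the longest codeword is 4 bits.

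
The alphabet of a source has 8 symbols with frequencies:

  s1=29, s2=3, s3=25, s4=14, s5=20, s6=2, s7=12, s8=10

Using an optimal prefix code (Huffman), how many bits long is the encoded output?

Build the Huffman tree bottom-up:
s6(2) + s2(3) → 5
5 + s8(10) → 15
s7(12) + s4(14) → 26
15 + s5(20) → 35
s3(25) + 26 → 51
s1(29) + 35 → 64
51 + 64 → 115
Each symbol's bit-cost is frequency × depth; summing gives 311 bits (equivalently 5 + 15 + 26 + 35 + 51 + 64 + 115).

311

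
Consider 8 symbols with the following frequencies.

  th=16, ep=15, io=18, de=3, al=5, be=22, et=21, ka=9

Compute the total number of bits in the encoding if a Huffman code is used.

Build the Huffman tree bottom-up:
de(3) + al(5) → 8
8 + ka(9) → 17
ep(15) + th(16) → 31
17 + io(18) → 35
et(21) + be(22) → 43
31 + 35 → 66
43 + 66 → 109
Each symbol's bit-cost is frequency × depth; summing gives 309 bits (equivalently 8 + 17 + 31 + 35 + 43 + 66 + 109).

309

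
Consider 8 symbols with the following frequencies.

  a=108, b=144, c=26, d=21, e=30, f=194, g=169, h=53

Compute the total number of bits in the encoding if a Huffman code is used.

1982

Greedily combine the two least-frequent nodes:
merge d(21) and c(26): 47
merge e(30) and 47: 77
merge h(53) and 77: 130
merge a(108) and 130: 238
merge b(144) and g(169): 313
merge f(194) and 238: 432
merge 313 and 432: 745
The encoded length is the sum of every internal node's weight: 47 + 77 + 130 + 238 + 313 + 432 + 745 = 1982 bits.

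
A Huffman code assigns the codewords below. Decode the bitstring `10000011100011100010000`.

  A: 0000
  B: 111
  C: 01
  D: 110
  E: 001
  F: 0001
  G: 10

Read left to right; each codeword is recognised as soon as it completes (prefix code):
  10→G | 0000→A | 111→B | 0001→F | 110→D | 001→E | 0000→A
Decoded message: GABFDEA

GABFDEA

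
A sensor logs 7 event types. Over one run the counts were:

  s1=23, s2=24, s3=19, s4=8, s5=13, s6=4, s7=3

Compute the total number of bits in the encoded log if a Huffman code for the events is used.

Build the Huffman tree bottom-up:
merge s7(3) and s6(4): 7
merge 7 and s4(8): 15
merge s5(13) and 15: 28
merge s3(19) and s1(23): 42
merge s2(24) and 28: 52
merge 42 and 52: 94
Each symbol's bit-cost is frequency × depth; summing gives 238 bits (equivalently 7 + 15 + 28 + 42 + 52 + 94).

238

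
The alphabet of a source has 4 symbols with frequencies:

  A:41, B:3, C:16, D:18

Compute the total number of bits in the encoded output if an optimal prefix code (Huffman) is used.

134

Build the Huffman tree bottom-up:
combine B(3), C(16) → 19
combine D(18), 19 → 37
combine 37, A(41) → 78
The encoded length is the sum of every internal node's weight: 19 + 37 + 78 = 134 bits.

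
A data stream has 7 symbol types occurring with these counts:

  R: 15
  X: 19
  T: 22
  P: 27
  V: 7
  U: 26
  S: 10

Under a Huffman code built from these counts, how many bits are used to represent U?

2

Build the tree from the bottom:
V(7) + S(10) → 17
R(15) + 17 → 32
X(19) + T(22) → 41
U(26) + P(27) → 53
32 + 41 → 73
53 + 73 → 126
U sits 2 levels below the root, so its codeword is 2 bits.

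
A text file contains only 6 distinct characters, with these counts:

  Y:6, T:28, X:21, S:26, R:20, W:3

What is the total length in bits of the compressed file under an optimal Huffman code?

Greedily combine the two least-frequent nodes:
combine W(3), Y(6) → 9
combine 9, R(20) → 29
combine X(21), S(26) → 47
combine T(28), 29 → 57
combine 47, 57 → 104
Total encoded bits = sum of merged weights = 9 + 29 + 47 + 57 + 104 = 246.

246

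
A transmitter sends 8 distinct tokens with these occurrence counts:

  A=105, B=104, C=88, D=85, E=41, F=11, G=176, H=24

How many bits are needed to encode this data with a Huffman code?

1732

Build the Huffman tree bottom-up:
combine F(11), H(24) → 35
combine 35, E(41) → 76
combine 76, D(85) → 161
combine C(88), B(104) → 192
combine A(105), 161 → 266
combine G(176), 192 → 368
combine 266, 368 → 634
The encoded length is the sum of every internal node's weight: 35 + 76 + 161 + 192 + 266 + 368 + 634 = 1732 bits.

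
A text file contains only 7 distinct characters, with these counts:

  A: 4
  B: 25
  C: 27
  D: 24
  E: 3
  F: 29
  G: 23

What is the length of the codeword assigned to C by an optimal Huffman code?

Huffman merges, smallest pair first:
E(3) + A(4) → 7
7 + G(23) → 30
D(24) + B(25) → 49
C(27) + F(29) → 56
30 + 49 → 79
56 + 79 → 135
C's leaf is at depth 2, giving a 2-bit codeword.

2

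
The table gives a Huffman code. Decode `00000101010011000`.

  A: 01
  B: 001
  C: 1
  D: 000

Read left to right; each codeword is recognised as soon as it completes (prefix code):
  000→D | 001→B | 01→A | 01→A | 001→B | 1→C | 000→D
Decoded message: DBAABCD

DBAABCD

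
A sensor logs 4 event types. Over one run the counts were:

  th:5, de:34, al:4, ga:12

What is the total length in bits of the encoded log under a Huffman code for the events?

Greedily combine the two least-frequent nodes:
combine al(4), th(5) → 9
combine 9, ga(12) → 21
combine 21, de(34) → 55
Total encoded bits = sum of merged weights = 9 + 21 + 55 = 85.

85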